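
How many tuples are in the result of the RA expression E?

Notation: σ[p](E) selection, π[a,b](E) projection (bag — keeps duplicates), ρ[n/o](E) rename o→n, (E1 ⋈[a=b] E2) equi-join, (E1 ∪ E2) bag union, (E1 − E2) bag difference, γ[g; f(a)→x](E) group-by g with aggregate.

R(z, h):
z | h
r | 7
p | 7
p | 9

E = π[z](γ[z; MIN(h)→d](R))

Row counts bottom-up:
  R → 3
  γ[z; MIN(h)→d](R) → 2
  π[z](γ[z; MIN(h)→d](R)) → 2

|E| = 2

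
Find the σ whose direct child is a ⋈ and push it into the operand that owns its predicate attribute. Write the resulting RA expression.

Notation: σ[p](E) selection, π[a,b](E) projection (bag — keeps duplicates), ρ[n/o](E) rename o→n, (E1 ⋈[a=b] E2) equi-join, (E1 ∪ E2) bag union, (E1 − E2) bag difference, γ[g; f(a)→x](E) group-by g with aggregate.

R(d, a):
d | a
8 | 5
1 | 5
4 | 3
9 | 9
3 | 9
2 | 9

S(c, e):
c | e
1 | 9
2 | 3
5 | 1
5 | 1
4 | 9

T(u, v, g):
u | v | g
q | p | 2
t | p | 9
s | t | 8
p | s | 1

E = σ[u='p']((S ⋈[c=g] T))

σ filters on u, owned by the right side.
E' = (S ⋈[c=g] σ[u='p'](T))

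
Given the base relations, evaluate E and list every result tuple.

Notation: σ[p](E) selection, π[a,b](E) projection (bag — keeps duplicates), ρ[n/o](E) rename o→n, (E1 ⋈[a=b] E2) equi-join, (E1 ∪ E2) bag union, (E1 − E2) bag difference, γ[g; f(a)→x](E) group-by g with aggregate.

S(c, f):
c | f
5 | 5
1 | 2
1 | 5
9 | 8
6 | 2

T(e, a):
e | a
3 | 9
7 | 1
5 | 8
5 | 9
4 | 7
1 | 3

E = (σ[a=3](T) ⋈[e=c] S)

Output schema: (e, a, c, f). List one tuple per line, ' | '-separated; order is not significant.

Per-node cardinality:
  T → 6
  σ[a=3](T) → 1
  S → 5
  (σ[a=3](T) ⋈[e=c] S) → 2

== RESULT ==
e | a | c | f
1 | 3 | 1 | 2
1 | 3 | 1 | 5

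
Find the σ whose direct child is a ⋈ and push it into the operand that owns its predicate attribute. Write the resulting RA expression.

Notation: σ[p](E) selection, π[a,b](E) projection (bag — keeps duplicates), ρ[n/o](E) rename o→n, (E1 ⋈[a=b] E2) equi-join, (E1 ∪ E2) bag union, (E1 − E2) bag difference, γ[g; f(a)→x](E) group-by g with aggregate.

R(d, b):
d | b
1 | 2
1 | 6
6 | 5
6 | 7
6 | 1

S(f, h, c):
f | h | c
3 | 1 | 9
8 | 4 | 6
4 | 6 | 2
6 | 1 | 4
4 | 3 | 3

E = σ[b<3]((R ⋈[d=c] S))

σ filters on b, owned by the left side.
E' = (σ[b<3](R) ⋈[d=c] S)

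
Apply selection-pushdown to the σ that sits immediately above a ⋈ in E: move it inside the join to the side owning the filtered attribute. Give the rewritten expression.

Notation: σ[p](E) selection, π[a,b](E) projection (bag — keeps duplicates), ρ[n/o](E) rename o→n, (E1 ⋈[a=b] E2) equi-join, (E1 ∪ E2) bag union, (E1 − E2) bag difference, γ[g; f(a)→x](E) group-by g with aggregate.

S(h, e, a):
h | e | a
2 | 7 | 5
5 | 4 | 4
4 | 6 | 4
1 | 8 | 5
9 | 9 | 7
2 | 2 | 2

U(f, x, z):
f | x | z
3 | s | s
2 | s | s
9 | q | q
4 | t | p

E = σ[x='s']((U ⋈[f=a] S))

σ filters on x, owned by the left side.
E' = (σ[x='s'](U) ⋈[f=a] S)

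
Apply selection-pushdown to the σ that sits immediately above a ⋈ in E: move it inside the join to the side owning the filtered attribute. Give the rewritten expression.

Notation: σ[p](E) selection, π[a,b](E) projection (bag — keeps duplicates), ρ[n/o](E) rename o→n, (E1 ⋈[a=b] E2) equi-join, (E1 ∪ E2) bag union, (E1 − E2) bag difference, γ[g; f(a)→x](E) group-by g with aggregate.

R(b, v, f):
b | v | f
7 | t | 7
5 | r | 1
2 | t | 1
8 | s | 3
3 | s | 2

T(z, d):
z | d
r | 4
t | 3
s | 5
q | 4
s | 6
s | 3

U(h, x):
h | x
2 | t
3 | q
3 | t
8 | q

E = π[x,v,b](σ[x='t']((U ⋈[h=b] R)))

σ filters on x, owned by the left side.
E' = π[x,v,b]((σ[x='t'](U) ⋈[h=b] R))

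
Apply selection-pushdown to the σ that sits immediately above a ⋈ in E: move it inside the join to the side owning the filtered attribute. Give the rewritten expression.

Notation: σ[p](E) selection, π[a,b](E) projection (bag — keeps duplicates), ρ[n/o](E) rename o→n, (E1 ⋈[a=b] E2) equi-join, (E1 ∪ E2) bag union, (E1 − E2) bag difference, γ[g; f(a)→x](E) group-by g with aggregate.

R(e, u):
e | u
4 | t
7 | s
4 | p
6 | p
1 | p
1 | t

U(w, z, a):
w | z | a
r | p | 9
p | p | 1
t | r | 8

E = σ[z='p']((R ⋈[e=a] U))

σ filters on z, owned by the right side.
E' = (R ⋈[e=a] σ[z='p'](U))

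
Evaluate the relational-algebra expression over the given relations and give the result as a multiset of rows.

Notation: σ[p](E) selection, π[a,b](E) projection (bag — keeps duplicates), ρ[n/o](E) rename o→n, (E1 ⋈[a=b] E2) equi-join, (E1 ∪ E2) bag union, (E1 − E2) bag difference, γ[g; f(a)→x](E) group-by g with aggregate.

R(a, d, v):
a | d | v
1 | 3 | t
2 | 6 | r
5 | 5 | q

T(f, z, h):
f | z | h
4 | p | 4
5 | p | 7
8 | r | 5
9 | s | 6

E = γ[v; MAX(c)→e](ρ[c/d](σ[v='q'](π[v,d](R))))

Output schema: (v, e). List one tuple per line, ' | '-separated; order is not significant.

Per-node cardinality:
  R → 3
  π[v,d](R) → 3
  σ[v='q'](π[v,d](R)) → 1
  ρ[c/d](σ[v='q'](π[v,d](R))) → 1
  γ[v; MAX(c)→e](ρ[c/d](σ[v='q'](π[v,d](R)))) → 1

== RESULT ==
v | e
q | 5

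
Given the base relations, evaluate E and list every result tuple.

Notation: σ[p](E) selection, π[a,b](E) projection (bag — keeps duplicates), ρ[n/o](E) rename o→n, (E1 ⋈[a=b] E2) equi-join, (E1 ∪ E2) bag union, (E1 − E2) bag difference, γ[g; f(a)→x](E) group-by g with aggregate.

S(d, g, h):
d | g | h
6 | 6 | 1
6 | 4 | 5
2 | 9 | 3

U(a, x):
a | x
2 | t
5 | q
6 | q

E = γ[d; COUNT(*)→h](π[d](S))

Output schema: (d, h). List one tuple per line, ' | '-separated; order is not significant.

Row counts bottom-up:
  S → 3
  π[d](S) → 3
  γ[d; COUNT(*)→h](π[d](S)) → 2

== RESULT ==
d | h
2 | 1
6 | 2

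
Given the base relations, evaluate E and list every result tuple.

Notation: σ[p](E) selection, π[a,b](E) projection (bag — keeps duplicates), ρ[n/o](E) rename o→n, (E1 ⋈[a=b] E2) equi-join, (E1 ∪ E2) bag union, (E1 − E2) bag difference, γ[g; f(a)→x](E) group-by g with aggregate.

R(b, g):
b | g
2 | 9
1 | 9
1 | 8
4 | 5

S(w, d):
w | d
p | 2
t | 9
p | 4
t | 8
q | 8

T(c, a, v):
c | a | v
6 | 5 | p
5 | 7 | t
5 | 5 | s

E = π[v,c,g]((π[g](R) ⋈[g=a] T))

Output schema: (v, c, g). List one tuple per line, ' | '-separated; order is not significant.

Subexpression sizes:
  R → 4
  π[g](R) → 4
  T → 3
  (π[g](R) ⋈[g=a] T) → 2
  π[v,c,g]((π[g](R) ⋈[g=a] T)) → 2

== RESULT ==
v | c | g
p | 6 | 5
s | 5 | 5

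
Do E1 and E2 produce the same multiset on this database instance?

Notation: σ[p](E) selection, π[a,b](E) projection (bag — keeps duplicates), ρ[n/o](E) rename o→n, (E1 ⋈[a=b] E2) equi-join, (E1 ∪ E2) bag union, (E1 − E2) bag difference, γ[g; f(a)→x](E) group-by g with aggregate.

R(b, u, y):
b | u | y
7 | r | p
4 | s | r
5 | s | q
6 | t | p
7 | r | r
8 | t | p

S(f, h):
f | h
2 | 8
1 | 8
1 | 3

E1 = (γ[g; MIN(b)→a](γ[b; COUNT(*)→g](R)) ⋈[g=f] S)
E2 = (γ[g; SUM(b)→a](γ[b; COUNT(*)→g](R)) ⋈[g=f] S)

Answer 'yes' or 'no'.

E1 row counts bottom-up:
  R → 6
  γ[b; COUNT(*)→g](R) → 5
  γ[g; MIN(b)→a](γ[b; COUNT(*)→g](R)) → 2
  S → 3
  (γ[g; MIN(b)→a](γ[b; COUNT(*)→g](R)) ⋈[g=f] S) → 3
E2 row counts bottom-up:
  R → 6
  γ[b; COUNT(*)→g](R) → 5
  γ[g; SUM(b)→a](γ[b; COUNT(*)→g](R)) → 2
  S → 3
  (γ[g; SUM(b)→a](γ[b; COUNT(*)→g](R)) ⋈[g=f] S) → 3

E1 result:
g | a | f | h
1 | 4 | 1 | 3
1 | 4 | 1 | 8
2 | 7 | 2 | 8
E2 result:
g | a | f | h
1 | 23 | 1 | 3
1 | 23 | 1 | 8
2 | 7 | 2 | 8
Witness: (1, 23, 1, 8) appears 0× in E1 but 1× in E2.

no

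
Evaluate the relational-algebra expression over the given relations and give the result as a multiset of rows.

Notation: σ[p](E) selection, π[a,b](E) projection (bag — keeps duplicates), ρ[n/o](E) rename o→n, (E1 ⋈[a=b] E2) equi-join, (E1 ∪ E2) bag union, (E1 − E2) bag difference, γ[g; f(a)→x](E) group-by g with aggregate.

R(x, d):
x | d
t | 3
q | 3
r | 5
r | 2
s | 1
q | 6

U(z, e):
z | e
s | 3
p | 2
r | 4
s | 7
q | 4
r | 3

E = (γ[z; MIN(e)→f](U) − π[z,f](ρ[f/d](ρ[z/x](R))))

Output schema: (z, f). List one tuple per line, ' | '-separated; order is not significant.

Subexpression sizes:
  U → 6
  γ[z; MIN(e)→f](U) → 4
  R → 6
  ρ[z/x](R) → 6
  ρ[f/d](ρ[z/x](R)) → 6
  π[z,f](ρ[f/d](ρ[z/x](R))) → 6
  (γ[z; MIN(e)→f](U) − π[z,f](ρ[f/d](ρ[z/x](R)))) → 4

== RESULT ==
z | f
p | 2
q | 4
r | 3
s | 3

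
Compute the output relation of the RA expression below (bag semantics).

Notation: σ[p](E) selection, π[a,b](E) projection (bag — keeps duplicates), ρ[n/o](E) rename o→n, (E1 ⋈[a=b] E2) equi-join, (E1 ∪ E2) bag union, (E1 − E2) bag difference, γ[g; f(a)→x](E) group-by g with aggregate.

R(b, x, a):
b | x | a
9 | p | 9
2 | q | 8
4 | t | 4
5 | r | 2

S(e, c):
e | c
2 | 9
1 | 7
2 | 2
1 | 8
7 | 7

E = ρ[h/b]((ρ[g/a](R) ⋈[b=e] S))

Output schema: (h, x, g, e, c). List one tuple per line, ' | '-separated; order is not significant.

Row counts bottom-up:
  R → 4
  ρ[g/a](R) → 4
  S → 5
  (ρ[g/a](R) ⋈[b=e] S) → 2
  ρ[h/b]((ρ[g/a](R) ⋈[b=e] S)) → 2

== RESULT ==
h | x | g | e | c
2 | q | 8 | 2 | 2
2 | q | 8 | 2 | 9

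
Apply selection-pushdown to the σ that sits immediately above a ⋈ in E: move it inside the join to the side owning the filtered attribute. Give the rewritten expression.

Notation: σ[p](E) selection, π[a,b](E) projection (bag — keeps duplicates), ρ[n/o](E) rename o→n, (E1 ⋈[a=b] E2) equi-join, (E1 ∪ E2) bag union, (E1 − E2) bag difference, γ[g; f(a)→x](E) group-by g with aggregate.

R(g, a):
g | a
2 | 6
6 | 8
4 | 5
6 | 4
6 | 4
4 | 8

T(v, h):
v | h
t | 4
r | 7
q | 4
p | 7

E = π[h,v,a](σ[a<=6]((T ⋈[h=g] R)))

σ filters on a, owned by the right side.
E' = π[h,v,a]((T ⋈[h=g] σ[a<=6](R)))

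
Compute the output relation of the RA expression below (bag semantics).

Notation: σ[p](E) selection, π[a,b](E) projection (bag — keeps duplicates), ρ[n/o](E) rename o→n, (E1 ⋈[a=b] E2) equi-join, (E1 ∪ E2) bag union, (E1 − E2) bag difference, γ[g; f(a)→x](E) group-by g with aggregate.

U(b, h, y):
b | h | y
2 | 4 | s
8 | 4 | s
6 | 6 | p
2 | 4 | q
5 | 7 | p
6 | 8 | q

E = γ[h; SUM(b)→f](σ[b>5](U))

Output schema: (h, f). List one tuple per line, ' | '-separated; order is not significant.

Row counts bottom-up:
  U → 6
  σ[b>5](U) → 3
  γ[h; SUM(b)→f](σ[b>5](U)) → 3

== RESULT ==
h | f
4 | 8
6 | 6
8 | 6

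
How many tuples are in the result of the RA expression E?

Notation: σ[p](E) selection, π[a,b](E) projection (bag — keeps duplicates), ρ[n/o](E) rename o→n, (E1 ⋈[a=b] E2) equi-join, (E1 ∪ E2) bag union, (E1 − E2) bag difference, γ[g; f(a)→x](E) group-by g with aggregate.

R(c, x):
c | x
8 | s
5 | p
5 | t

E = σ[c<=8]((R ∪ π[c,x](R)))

Subexpression sizes:
  R → 3
  R → 3
  π[c,x](R) → 3
  (R ∪ π[c,x](R)) → 6
  σ[c<=8]((R ∪ π[c,x](R))) → 6

|E| = 6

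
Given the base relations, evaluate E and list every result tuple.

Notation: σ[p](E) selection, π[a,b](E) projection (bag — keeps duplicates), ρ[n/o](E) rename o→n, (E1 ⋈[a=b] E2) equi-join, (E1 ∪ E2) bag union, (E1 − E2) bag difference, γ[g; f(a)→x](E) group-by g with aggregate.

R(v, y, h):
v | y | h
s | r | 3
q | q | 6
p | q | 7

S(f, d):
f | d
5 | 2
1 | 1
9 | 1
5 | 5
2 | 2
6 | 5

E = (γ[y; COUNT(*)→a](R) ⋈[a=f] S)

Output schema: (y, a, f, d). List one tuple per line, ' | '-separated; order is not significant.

Per-node cardinality:
  R → 3
  γ[y; COUNT(*)→a](R) → 2
  S → 6
  (γ[y; COUNT(*)→a](R) ⋈[a=f] S) → 2

== RESULT ==
y | a | f | d
q | 2 | 2 | 2
r | 1 | 1 | 1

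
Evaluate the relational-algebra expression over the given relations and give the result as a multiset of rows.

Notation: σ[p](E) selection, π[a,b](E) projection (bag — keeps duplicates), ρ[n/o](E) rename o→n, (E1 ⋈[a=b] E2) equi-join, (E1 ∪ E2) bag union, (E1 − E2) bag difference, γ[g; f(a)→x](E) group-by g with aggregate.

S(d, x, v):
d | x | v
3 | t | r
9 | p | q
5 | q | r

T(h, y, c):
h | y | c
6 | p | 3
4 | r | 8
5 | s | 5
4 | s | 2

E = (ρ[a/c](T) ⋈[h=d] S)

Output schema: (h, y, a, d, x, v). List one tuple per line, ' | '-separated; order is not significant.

Per-node cardinality:
  T → 4
  ρ[a/c](T) → 4
  S → 3
  (ρ[a/c](T) ⋈[h=d] S) → 1

== RESULT ==
h | y | a | d | x | v
5 | s | 5 | 5 | q | r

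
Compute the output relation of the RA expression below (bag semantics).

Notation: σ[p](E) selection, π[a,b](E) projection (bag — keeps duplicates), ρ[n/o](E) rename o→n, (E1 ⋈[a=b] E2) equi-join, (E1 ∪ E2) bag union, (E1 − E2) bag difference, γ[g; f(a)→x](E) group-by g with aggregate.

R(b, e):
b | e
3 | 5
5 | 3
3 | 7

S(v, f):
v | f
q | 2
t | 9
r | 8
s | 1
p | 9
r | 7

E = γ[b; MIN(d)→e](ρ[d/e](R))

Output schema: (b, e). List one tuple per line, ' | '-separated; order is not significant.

Per-node cardinality:
  R → 3
  ρ[d/e](R) → 3
  γ[b; MIN(d)→e](ρ[d/e](R)) → 2

== RESULT ==
b | e
3 | 5
5 | 3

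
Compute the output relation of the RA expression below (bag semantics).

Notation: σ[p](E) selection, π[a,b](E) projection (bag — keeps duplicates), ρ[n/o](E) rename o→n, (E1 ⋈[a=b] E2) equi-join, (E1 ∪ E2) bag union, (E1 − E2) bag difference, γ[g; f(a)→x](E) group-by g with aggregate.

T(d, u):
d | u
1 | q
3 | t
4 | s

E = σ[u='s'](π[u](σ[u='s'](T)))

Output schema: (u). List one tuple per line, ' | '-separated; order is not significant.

Stepwise |·|:
  T → 3
  σ[u='s'](T) → 1
  π[u](σ[u='s'](T)) → 1
  σ[u='s'](π[u](σ[u='s'](T))) → 1

== RESULT ==
u
s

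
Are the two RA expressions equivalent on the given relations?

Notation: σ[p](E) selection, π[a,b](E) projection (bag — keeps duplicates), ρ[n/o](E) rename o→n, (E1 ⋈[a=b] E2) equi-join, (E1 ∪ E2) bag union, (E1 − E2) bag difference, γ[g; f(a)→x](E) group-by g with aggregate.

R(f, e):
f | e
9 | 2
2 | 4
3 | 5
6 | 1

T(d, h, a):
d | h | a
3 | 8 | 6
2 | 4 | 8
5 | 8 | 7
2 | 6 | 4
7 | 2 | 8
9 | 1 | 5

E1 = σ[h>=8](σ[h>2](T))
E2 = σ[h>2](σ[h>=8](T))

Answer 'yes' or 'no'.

E1 row counts bottom-up:
  T → 6
  σ[h>2](T) → 4
  σ[h>=8](σ[h>2](T)) → 2
E2 row counts bottom-up:
  T → 6
  σ[h>=8](T) → 2
  σ[h>2](σ[h>=8](T)) → 2

E1 and E2 produce the same multiset:
d | h | a
3 | 8 | 6
5 | 8 | 7

yes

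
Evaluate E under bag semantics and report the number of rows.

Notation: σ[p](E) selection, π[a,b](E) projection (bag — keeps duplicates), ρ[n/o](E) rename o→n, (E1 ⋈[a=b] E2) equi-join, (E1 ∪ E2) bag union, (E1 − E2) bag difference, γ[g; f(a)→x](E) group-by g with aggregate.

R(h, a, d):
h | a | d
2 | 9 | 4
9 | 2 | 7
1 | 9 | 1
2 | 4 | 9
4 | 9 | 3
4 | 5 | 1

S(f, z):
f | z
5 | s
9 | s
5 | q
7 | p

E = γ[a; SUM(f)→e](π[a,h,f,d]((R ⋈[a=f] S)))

Row counts bottom-up:
  R → 6
  S → 4
  (R ⋈[a=f] S) → 5
  π[a,h,f,d]((R ⋈[a=f] S)) → 5
  γ[a; SUM(f)→e](π[a,h,f,d]((R ⋈[a=f] S))) → 2

|E| = 2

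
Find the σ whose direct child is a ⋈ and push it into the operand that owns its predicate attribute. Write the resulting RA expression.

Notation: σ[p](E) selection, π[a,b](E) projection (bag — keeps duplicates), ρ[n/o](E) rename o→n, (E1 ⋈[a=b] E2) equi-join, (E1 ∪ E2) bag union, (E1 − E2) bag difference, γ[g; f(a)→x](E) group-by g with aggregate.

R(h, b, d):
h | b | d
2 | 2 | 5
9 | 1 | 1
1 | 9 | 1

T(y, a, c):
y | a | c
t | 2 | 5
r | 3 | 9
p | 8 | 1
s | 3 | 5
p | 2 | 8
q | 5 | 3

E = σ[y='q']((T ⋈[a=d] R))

σ filters on y, owned by the left side.
E' = (σ[y='q'](T) ⋈[a=d] R)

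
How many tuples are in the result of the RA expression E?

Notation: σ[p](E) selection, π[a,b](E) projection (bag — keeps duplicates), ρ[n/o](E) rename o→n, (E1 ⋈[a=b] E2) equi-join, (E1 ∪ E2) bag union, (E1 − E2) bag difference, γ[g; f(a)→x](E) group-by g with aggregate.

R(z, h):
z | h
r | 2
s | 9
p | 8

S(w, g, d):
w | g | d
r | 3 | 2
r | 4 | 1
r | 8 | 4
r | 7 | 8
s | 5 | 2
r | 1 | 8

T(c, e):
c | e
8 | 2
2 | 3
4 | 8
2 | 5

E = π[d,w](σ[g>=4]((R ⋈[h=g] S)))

Row counts bottom-up:
  R → 3
  S → 6
  (R ⋈[h=g] S) → 1
  σ[g>=4]((R ⋈[h=g] S)) → 1
  π[d,w](σ[g>=4]((R ⋈[h=g] S))) → 1

|E| = 1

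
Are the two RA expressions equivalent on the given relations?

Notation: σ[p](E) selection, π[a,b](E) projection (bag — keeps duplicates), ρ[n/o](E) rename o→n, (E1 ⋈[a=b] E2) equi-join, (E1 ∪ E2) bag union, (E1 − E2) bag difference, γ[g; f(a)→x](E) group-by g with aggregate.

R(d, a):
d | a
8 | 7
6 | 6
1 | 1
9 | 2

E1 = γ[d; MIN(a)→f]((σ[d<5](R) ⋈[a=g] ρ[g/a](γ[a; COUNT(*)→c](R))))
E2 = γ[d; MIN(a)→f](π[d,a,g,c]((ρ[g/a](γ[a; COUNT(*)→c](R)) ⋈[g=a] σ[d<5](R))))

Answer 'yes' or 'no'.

E1 row counts bottom-up:
  R → 4
  σ[d<5](R) → 1
  R → 4
  γ[a; COUNT(*)→c](R) → 4
  ρ[g/a](γ[a; COUNT(*)→c](R)) → 4
  (σ[d<5](R) ⋈[a=g] ρ[g/a](γ[a; COUNT(*)→c](R))) → 1
  γ[d; MIN(a)→f]((σ[d<5](R) ⋈[a=g] ρ[g/a](γ[a; COUNT(*)→c](R)))) → 1
E2 row counts bottom-up:
  R → 4
  γ[a; COUNT(*)→c](R) → 4
  ρ[g/a](γ[a; COUNT(*)→c](R)) → 4
  R → 4
  σ[d<5](R) → 1
  (ρ[g/a](γ[a; COUNT(*)→c](R)) ⋈[g=a] σ[d<5](R)) → 1
  π[d,a,g,c]((ρ[g/a](γ[a; COUNT(*)→c](R)) ⋈[g=a] σ[d<5](R))) → 1
  γ[d; MIN(a)→f](π[d,a,g,c]((ρ[g/a](γ[a; COUNT(*)→c](R)) ⋈[g=a] σ[d<5](R)))) → 1

E1 and E2 produce the same multiset:
d | f
1 | 1

yes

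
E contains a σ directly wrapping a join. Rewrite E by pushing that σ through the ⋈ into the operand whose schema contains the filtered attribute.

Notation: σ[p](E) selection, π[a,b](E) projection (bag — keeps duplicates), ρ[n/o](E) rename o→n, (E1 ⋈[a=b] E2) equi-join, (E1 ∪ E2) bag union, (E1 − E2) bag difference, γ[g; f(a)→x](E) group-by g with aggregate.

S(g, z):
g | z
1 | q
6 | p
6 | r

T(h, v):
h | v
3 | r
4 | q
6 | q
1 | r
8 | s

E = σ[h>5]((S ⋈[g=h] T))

σ filters on h, owned by the right side.
E' = (S ⋈[g=h] σ[h>5](T))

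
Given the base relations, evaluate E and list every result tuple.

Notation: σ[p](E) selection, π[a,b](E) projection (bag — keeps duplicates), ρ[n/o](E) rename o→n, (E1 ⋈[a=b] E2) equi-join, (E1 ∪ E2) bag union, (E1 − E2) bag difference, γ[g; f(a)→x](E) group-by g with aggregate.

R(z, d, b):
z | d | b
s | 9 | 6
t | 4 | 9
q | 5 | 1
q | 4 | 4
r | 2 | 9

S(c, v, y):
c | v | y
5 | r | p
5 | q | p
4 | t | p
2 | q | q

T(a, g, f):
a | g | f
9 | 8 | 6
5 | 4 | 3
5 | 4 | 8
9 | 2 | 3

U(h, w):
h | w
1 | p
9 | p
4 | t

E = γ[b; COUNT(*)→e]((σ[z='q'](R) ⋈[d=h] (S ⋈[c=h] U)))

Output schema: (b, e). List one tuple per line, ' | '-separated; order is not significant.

Row counts bottom-up:
  R → 5
  σ[z='q'](R) → 2
  S → 4
  U → 3
  (S ⋈[c=h] U) → 1
  (σ[z='q'](R) ⋈[d=h] (S ⋈[c=h] U)) → 1
  γ[b; COUNT(*)→e]((σ[z='q'](R) ⋈[d=h] (S ⋈[c=h] U))) → 1

== RESULT ==
b | e
4 | 1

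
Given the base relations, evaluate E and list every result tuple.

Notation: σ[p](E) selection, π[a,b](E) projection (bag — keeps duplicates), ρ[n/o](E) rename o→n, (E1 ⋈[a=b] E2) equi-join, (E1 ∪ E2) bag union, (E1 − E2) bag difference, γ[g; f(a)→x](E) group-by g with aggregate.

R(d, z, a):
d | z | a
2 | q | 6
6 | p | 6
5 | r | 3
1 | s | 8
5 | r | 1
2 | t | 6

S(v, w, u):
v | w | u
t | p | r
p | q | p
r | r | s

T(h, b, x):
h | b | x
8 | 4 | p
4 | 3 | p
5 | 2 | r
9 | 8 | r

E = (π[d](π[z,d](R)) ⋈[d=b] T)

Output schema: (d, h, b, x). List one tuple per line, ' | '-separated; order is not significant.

Stepwise |·|:
  R → 6
  π[z,d](R) → 6
  π[d](π[z,d](R)) → 6
  T → 4
  (π[d](π[z,d](R)) ⋈[d=b] T) → 2

== RESULT ==
d | h | b | x
2 | 5 | 2 | r
2 | 5 | 2 | r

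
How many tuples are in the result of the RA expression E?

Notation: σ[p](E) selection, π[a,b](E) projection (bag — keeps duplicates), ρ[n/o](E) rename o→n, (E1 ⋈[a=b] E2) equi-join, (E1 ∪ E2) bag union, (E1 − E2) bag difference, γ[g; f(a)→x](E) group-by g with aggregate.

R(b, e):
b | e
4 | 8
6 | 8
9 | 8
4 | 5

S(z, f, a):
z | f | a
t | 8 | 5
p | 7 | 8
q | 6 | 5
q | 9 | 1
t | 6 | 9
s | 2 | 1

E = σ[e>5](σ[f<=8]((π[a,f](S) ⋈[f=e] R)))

Stepwise |·|:
  S → 6
  π[a,f](S) → 6
  R → 4
  (π[a,f](S) ⋈[f=e] R) → 3
  σ[f<=8]((π[a,f](S) ⋈[f=e] R)) → 3
  σ[e>5](σ[f<=8]((π[a,f](S) ⋈[f=e] R))) → 3

|E| = 3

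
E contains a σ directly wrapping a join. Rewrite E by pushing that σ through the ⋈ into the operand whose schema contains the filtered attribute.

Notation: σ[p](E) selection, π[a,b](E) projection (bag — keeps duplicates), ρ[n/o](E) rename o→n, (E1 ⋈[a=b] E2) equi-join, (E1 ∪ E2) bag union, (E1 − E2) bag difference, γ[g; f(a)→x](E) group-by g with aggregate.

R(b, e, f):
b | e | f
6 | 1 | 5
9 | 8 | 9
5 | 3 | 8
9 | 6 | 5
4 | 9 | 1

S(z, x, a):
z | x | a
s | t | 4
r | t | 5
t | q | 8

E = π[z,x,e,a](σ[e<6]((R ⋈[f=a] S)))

σ filters on e, owned by the left side.
E' = π[z,x,e,a]((σ[e<6](R) ⋈[f=a] S))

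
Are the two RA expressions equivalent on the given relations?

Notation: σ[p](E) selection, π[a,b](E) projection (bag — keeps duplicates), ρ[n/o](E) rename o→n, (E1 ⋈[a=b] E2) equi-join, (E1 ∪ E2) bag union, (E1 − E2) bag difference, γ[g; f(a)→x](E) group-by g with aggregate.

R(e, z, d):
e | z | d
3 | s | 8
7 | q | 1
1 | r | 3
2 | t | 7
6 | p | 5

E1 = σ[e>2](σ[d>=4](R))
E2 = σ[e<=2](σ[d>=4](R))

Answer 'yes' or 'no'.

E1 row counts bottom-up:
  R → 5
  σ[d>=4](R) → 3
  σ[e>2](σ[d>=4](R)) → 2
E2 row counts bottom-up:
  R → 5
  σ[d>=4](R) → 3
  σ[e<=2](σ[d>=4](R)) → 1

E1 result:
e | z | d
3 | s | 8
6 | p | 5
E2 result:
e | z | d
2 | t | 7
Witness: (3, 's', 8) appears 1× in E1 but 0× in E2.

no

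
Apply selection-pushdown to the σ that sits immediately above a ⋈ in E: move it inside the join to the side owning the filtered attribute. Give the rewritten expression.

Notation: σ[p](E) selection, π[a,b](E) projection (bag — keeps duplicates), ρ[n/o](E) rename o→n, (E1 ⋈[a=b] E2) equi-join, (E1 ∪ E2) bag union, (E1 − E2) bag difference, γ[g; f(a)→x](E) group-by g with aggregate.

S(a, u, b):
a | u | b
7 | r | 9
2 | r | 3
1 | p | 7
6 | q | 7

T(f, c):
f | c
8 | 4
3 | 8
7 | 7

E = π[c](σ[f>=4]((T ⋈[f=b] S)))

σ filters on f, owned by the left side.
E' = π[c]((σ[f>=4](T) ⋈[f=b] S))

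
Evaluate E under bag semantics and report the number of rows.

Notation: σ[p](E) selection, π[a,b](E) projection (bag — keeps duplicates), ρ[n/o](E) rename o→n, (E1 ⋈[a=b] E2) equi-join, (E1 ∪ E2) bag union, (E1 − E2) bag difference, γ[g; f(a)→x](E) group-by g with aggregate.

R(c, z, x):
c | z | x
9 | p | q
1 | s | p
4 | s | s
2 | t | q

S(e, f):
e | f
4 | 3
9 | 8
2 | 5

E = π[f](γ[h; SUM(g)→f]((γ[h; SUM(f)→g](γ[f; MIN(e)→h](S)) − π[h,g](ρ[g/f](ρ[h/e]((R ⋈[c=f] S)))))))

Row counts bottom-up:
  S → 3
  γ[f; MIN(e)→h](S) → 3
  γ[h; SUM(f)→g](γ[f; MIN(e)→h](S)) → 3
  R → 4
  S → 3
  (R ⋈[c=f] S) → 0
  ρ[h/e]((R ⋈[c=f] S)) → 0
  ρ[g/f](ρ[h/e]((R ⋈[c=f] S))) → 0
  π[h,g](ρ[g/f](ρ[h/e]((R ⋈[c=f] S)))) → 0
  (γ[h; SUM(f)→g](γ[f; MIN(e)→h](S)) − π[h,g](ρ[g/f](ρ[h/e]((R ⋈[c=f] S))))) → 3
  γ[h; SUM(g)→f]((γ[h; SUM(f)→g](γ[f; MIN(e)→h](S)) − π[h,g](ρ[g/f](ρ[h/e]((R ⋈[c=f] S)))))) → 3
  π[f](γ[h; SUM(g)→f]((γ[h; SUM(f)→g](γ[f; MIN(e)→h](S)) − π[h,g](ρ[g/f](ρ[h/e]((R ⋈[c=f] S))))))) → 3

|E| = 3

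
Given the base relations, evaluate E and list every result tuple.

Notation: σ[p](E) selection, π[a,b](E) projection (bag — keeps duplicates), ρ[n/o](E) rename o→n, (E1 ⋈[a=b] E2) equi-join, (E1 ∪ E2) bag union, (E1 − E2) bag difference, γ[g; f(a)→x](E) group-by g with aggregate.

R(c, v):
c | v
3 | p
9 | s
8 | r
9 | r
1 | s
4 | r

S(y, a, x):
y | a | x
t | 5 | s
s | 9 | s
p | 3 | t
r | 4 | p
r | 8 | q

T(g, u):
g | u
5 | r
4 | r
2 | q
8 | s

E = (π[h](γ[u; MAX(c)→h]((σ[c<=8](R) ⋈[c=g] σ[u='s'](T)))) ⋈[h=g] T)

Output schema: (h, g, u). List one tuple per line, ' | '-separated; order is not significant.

Per-node cardinality:
  R → 6
  σ[c<=8](R) → 4
  T → 4
  σ[u='s'](T) → 1
  (σ[c<=8](R) ⋈[c=g] σ[u='s'](T)) → 1
  γ[u; MAX(c)→h]((σ[c<=8](R) ⋈[c=g] σ[u='s'](T))) → 1
  π[h](γ[u; MAX(c)→h]((σ[c<=8](R) ⋈[c=g] σ[u='s'](T)))) → 1
  T → 4
  (π[h](γ[u; MAX(c)→h]((σ[c<=8](R) ⋈[c=g] σ[u='s'](T)))) ⋈[h=g] T) → 1

== RESULT ==
h | g | u
8 | 8 | s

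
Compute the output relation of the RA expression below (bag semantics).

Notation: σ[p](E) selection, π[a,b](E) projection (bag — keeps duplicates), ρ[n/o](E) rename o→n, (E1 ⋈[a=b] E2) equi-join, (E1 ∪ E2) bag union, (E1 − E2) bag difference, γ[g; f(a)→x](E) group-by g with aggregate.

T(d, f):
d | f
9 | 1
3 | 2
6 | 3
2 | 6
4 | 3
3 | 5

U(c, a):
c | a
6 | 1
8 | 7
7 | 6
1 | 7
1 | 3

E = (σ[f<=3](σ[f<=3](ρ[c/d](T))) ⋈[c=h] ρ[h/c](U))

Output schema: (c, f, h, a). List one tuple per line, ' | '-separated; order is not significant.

Stepwise |·|:
  T → 6
  ρ[c/d](T) → 6
  σ[f<=3](ρ[c/d](T)) → 4
  σ[f<=3](σ[f<=3](ρ[c/d](T))) → 4
  U → 5
  ρ[h/c](U) → 5
  (σ[f<=3](σ[f<=3](ρ[c/d](T))) ⋈[c=h] ρ[h/c](U)) → 1

== RESULT ==
c | f | h | a
6 | 3 | 6 | 1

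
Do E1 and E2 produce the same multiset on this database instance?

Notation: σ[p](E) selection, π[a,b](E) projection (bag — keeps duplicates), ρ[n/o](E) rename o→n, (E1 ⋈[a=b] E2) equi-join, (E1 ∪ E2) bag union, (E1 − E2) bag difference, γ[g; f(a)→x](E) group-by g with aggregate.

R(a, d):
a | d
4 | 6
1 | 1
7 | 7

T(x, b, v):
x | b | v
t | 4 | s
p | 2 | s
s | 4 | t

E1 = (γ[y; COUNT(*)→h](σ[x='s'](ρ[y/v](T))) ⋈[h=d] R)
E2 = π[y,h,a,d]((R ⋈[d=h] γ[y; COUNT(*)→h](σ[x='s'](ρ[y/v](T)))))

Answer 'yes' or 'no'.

E1 row counts bottom-up:
  T → 3
  ρ[y/v](T) → 3
  σ[x='s'](ρ[y/v](T)) → 1
  γ[y; COUNT(*)→h](σ[x='s'](ρ[y/v](T))) → 1
  R → 3
  (γ[y; COUNT(*)→h](σ[x='s'](ρ[y/v](T))) ⋈[h=d] R) → 1
E2 row counts bottom-up:
  R → 3
  T → 3
  ρ[y/v](T) → 3
  σ[x='s'](ρ[y/v](T)) → 1
  γ[y; COUNT(*)→h](σ[x='s'](ρ[y/v](T))) → 1
  (R ⋈[d=h] γ[y; COUNT(*)→h](σ[x='s'](ρ[y/v](T)))) → 1
  π[y,h,a,d]((R ⋈[d=h] γ[y; COUNT(*)→h](σ[x='s'](ρ[y/v](T))))) → 1

E1 and E2 produce the same multiset:
y | h | a | d
t | 1 | 1 | 1

yes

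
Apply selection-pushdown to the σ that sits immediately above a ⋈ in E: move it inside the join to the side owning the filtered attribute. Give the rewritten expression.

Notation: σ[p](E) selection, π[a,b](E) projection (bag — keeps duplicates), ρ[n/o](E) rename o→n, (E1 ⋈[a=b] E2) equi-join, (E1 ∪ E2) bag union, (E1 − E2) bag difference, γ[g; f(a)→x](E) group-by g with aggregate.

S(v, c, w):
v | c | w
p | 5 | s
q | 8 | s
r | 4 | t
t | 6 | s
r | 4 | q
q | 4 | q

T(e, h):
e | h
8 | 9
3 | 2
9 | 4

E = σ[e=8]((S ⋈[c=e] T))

σ filters on e, owned by the right side.
E' = (S ⋈[c=e] σ[e=8](T))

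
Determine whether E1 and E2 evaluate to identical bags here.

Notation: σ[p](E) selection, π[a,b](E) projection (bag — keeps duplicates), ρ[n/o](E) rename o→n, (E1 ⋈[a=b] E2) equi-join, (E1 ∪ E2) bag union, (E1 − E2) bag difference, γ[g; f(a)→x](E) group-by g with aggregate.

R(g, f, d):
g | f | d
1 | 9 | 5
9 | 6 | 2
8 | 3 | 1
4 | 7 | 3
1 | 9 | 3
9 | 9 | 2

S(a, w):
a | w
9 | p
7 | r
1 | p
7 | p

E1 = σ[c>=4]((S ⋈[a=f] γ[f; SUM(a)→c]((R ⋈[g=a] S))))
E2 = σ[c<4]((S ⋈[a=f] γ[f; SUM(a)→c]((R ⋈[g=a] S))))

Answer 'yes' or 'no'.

E1 row counts bottom-up:
  S → 4
  R → 6
  S → 4
  (R ⋈[g=a] S) → 4
  γ[f; SUM(a)→c]((R ⋈[g=a] S)) → 2
  (S ⋈[a=f] γ[f; SUM(a)→c]((R ⋈[g=a] S))) → 1
  σ[c>=4]((S ⋈[a=f] γ[f; SUM(a)→c]((R ⋈[g=a] S)))) → 1
E2 row counts bottom-up:
  S → 4
  R → 6
  S → 4
  (R ⋈[g=a] S) → 4
  γ[f; SUM(a)→c]((R ⋈[g=a] S)) → 2
  (S ⋈[a=f] γ[f; SUM(a)→c]((R ⋈[g=a] S))) → 1
  σ[c<4]((S ⋈[a=f] γ[f; SUM(a)→c]((R ⋈[g=a] S)))) → 0

E1 result:
a | w | f | c
9 | p | 9 | 11
E2 result:
a | w | f | c
(0 rows)
Witness: (9, 'p', 9, 11) appears 1× in E1 but 0× in E2.

no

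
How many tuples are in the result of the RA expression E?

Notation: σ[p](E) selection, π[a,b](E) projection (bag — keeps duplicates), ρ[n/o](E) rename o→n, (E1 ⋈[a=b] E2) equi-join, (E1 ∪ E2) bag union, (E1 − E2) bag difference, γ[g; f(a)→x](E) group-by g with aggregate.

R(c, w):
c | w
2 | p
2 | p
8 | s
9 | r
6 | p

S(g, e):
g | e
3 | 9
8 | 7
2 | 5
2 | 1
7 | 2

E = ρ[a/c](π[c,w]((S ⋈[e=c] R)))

Row counts bottom-up:
  S → 5
  R → 5
  (S ⋈[e=c] R) → 3
  π[c,w]((S ⋈[e=c] R)) → 3
  ρ[a/c](π[c,w]((S ⋈[e=c] R))) → 3

|E| = 3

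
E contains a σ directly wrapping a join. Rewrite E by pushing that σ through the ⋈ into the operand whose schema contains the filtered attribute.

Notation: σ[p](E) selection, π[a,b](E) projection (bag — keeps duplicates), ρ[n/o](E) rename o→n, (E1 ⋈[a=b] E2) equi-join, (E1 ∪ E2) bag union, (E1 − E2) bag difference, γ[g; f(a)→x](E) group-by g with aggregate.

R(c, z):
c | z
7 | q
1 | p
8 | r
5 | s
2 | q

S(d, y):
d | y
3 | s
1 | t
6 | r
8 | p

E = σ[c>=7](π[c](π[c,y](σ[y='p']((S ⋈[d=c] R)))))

σ filters on y, owned by the left side.
E' = σ[c>=7](π[c](π[c,y]((σ[y='p'](S) ⋈[d=c] R))))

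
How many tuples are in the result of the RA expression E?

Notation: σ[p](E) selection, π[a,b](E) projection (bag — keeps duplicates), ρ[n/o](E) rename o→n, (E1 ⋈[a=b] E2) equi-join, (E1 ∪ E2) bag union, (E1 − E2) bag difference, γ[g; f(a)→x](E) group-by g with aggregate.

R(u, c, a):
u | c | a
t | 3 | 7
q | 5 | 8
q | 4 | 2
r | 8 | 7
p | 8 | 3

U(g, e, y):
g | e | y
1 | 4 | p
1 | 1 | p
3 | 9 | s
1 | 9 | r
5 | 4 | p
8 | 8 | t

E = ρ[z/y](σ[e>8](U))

Subexpression sizes:
  U → 6
  σ[e>8](U) → 2
  ρ[z/y](σ[e>8](U)) → 2

|E| = 2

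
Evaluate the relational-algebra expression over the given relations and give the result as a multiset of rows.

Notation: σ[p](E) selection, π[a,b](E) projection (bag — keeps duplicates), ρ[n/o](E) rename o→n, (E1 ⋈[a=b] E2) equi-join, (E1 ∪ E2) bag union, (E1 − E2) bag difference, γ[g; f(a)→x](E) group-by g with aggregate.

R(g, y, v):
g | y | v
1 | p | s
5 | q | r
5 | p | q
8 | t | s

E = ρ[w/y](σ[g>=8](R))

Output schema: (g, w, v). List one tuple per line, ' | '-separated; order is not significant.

Per-node cardinality:
  R → 4
  σ[g>=8](R) → 1
  ρ[w/y](σ[g>=8](R)) → 1

== RESULT ==
g | w | v
8 | t | s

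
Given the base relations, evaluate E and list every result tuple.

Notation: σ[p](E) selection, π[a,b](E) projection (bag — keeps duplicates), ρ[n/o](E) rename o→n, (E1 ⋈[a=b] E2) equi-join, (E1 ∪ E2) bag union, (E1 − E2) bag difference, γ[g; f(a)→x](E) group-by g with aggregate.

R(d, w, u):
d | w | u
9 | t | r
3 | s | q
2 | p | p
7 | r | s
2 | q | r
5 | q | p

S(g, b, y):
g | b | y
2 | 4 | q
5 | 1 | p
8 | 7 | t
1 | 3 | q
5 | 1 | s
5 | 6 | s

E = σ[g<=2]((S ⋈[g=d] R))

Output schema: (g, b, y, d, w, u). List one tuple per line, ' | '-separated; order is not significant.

Stepwise |·|:
  S → 6
  R → 6
  (S ⋈[g=d] R) → 5
  σ[g<=2]((S ⋈[g=d] R)) → 2

== RESULT ==
g | b | y | d | w | u
2 | 4 | q | 2 | p | p
2 | 4 | q | 2 | q | r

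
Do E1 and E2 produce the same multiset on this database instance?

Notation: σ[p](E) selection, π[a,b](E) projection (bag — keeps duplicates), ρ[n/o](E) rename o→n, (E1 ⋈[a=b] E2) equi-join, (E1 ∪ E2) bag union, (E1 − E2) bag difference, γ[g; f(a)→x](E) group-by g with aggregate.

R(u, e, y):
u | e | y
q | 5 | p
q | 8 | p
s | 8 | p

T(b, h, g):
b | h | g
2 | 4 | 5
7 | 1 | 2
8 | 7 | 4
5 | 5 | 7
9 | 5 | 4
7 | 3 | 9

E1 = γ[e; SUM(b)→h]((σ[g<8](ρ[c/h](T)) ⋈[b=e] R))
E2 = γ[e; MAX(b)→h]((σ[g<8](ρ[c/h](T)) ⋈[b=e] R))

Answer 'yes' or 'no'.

E1 row counts bottom-up:
  T → 6
  ρ[c/h](T) → 6
  σ[g<8](ρ[c/h](T)) → 5
  R → 3
  (σ[g<8](ρ[c/h](T)) ⋈[b=e] R) → 3
  γ[e; SUM(b)→h]((σ[g<8](ρ[c/h](T)) ⋈[b=e] R)) → 2
E2 row counts bottom-up:
  T → 6
  ρ[c/h](T) → 6
  σ[g<8](ρ[c/h](T)) → 5
  R → 3
  (σ[g<8](ρ[c/h](T)) ⋈[b=e] R) → 3
  γ[e; MAX(b)→h]((σ[g<8](ρ[c/h](T)) ⋈[b=e] R)) → 2

E1 result:
e | h
5 | 5
8 | 16
E2 result:
e | h
5 | 5
8 | 8
Witness: (8, 8) appears 0× in E1 but 1× in E2.

no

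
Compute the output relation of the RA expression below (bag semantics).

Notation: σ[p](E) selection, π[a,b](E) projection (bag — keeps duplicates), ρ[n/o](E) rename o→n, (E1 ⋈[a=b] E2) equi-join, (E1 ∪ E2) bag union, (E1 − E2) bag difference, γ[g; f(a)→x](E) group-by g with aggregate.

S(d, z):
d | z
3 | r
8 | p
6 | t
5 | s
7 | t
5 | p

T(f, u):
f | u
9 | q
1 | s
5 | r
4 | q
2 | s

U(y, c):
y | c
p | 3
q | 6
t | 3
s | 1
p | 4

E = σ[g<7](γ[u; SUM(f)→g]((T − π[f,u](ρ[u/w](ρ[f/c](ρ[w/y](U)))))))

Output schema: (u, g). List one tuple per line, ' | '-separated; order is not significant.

Subexpression sizes:
  T → 5
  U → 5
  ρ[w/y](U) → 5
  ρ[f/c](ρ[w/y](U)) → 5
  ρ[u/w](ρ[f/c](ρ[w/y](U))) → 5
  π[f,u](ρ[u/w](ρ[f/c](ρ[w/y](U)))) → 5
  (T − π[f,u](ρ[u/w](ρ[f/c](ρ[w/y](U))))) → 4
  γ[u; SUM(f)→g]((T − π[f,u](ρ[u/w](ρ[f/c](ρ[w/y](U)))))) → 3
  σ[g<7](γ[u; SUM(f)→g]((T − π[f,u](ρ[u/w](ρ[f/c](ρ[w/y](U))))))) → 2

== RESULT ==
u | g
r | 5
s | 2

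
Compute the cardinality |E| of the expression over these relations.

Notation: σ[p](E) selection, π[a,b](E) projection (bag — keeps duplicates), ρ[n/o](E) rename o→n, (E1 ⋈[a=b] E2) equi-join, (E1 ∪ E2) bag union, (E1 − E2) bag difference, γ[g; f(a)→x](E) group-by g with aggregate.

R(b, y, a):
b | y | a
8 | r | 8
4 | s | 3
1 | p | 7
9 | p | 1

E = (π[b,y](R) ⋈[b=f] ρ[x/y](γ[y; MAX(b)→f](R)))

Per-node cardinality:
  R → 4
  π[b,y](R) → 4
  R → 4
  γ[y; MAX(b)→f](R) → 3
  ρ[x/y](γ[y; MAX(b)→f](R)) → 3
  (π[b,y](R) ⋈[b=f] ρ[x/y](γ[y; MAX(b)→f](R))) → 3

|E| = 3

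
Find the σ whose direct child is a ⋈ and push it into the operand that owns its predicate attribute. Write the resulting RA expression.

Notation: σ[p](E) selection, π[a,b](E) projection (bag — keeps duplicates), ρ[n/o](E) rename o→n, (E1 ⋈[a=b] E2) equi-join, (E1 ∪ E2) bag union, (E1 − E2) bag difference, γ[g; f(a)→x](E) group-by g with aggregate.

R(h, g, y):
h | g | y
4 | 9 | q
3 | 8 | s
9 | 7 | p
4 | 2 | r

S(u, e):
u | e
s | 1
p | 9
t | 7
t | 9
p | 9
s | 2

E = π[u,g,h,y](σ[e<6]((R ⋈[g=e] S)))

σ filters on e, owned by the right side.
E' = π[u,g,h,y]((R ⋈[g=e] σ[e<6](S)))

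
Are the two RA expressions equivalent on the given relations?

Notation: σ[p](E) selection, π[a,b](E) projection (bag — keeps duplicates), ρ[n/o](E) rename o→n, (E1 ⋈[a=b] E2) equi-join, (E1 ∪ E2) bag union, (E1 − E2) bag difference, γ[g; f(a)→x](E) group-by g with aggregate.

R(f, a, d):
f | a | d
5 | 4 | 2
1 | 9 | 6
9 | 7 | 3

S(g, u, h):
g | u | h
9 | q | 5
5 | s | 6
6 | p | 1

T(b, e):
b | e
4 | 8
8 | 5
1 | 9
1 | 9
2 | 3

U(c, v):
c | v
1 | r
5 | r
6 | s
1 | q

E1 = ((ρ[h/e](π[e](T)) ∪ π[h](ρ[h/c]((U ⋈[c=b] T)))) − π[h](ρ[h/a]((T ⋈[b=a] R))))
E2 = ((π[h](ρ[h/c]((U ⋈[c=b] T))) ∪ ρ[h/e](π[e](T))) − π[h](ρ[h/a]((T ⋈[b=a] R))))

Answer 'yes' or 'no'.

E1 subexpression sizes:
  T → 5
  π[e](T) → 5
  ρ[h/e](π[e](T)) → 5
  U → 4
  T → 5
  (U ⋈[c=b] T) → 4
  ρ[h/c]((U ⋈[c=b] T)) → 4
  π[h](ρ[h/c]((U ⋈[c=b] T))) → 4
  (ρ[h/e](π[e](T)) ∪ π[h](ρ[h/c]((U ⋈[c=b] T)))) → 9
  T → 5
  R → 3
  (T ⋈[b=a] R) → 1
  ρ[h/a]((T ⋈[b=a] R)) → 1
  π[h](ρ[h/a]((T ⋈[b=a] R))) → 1
  ((ρ[h/e](π[e](T)) ∪ π[h](ρ[h/c]((U ⋈[c=b] T)))) − π[h](ρ[h/a]((T ⋈[b=a] R)))) → 9
E2 subexpression sizes:
  U → 4
  T → 5
  (U ⋈[c=b] T) → 4
  ρ[h/c]((U ⋈[c=b] T)) → 4
  π[h](ρ[h/c]((U ⋈[c=b] T))) → 4
  T → 5
  π[e](T) → 5
  ρ[h/e](π[e](T)) → 5
  (π[h](ρ[h/c]((U ⋈[c=b] T))) ∪ ρ[h/e](π[e](T))) → 9
  T → 5
  R → 3
  (T ⋈[b=a] R) → 1
  ρ[h/a]((T ⋈[b=a] R)) → 1
  π[h](ρ[h/a]((T ⋈[b=a] R))) → 1
  ((π[h](ρ[h/c]((U ⋈[c=b] T))) ∪ ρ[h/e](π[e](T))) − π[h](ρ[h/a]((T ⋈[b=a] R)))) → 9

E1 and E2 produce the same multiset:
h
1
1
1
1
3
5
8
9
9

yes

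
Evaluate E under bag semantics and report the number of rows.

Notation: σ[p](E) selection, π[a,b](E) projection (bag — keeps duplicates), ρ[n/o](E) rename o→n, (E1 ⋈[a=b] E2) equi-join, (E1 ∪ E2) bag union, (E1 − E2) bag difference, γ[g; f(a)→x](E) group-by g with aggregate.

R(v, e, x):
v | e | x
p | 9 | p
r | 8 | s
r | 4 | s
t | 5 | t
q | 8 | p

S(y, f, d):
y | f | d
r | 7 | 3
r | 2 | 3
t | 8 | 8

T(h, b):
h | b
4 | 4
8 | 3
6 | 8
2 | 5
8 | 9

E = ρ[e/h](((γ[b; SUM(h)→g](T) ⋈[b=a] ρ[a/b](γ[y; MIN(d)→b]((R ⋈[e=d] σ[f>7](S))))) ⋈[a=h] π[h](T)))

Subexpression sizes:
  T → 5
  γ[b; SUM(h)→g](T) → 5
  R → 5
  S → 3
  σ[f>7](S) → 1
  (R ⋈[e=d] σ[f>7](S)) → 2
  γ[y; MIN(d)→b]((R ⋈[e=d] σ[f>7](S))) → 1
  ρ[a/b](γ[y; MIN(d)→b]((R ⋈[e=d] σ[f>7](S)))) → 1
  (γ[b; SUM(h)→g](T) ⋈[b=a] ρ[a/b](γ[y; MIN(d)→b]((R ⋈[e=d] σ[f>7](S))))) → 1
  T → 5
  π[h](T) → 5
  ((γ[b; SUM(h)→g](T) ⋈[b=a] ρ[a/b](γ[y; MIN(d)→b]((R ⋈[e=d] σ[f>7](S))))) ⋈[a=h] π[h](T)) → 2
  ρ[e/h](((γ[b; SUM(h)→g](T) ⋈[b=a] ρ[a/b](γ[y; MIN(d)→b]((R ⋈[e=d] σ[f>7](S))))) ⋈[a=h] π[h](T))) → 2

|E| = 2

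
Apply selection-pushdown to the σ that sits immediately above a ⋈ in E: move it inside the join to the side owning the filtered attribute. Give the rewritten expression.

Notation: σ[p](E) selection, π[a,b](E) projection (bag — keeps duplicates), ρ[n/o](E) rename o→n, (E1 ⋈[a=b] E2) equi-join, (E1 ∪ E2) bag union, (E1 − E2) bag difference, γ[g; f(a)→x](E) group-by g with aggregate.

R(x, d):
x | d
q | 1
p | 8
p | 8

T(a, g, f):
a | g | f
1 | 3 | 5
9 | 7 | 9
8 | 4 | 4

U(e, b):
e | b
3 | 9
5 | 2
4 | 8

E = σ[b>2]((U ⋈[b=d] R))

σ filters on b, owned by the left side.
E' = (σ[b>2](U) ⋈[b=d] R)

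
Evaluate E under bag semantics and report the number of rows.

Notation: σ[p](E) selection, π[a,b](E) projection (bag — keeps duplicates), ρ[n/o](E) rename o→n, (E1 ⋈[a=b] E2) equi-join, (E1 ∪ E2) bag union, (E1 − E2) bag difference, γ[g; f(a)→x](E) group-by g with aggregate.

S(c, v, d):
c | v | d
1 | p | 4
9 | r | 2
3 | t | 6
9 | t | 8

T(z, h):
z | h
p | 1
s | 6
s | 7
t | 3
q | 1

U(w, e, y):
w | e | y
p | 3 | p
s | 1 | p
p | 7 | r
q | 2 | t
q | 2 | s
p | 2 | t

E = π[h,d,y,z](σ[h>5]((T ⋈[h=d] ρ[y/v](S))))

Row counts bottom-up:
  T → 5
  S → 4
  ρ[y/v](S) → 4
  (T ⋈[h=d] ρ[y/v](S)) → 1
  σ[h>5]((T ⋈[h=d] ρ[y/v](S))) → 1
  π[h,d,y,z](σ[h>5]((T ⋈[h=d] ρ[y/v](S)))) → 1

|E| = 1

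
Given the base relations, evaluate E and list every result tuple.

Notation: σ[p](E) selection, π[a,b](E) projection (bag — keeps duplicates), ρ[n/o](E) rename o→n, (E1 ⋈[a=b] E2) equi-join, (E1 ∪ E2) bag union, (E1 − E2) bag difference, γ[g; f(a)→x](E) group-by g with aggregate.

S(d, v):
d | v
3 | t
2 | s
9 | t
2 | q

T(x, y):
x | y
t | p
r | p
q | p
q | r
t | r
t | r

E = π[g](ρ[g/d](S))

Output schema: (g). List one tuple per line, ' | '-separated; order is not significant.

Per-node cardinality:
  S → 4
  ρ[g/d](S) → 4
  π[g](ρ[g/d](S)) → 4

== RESULT ==
g
2
2
3
9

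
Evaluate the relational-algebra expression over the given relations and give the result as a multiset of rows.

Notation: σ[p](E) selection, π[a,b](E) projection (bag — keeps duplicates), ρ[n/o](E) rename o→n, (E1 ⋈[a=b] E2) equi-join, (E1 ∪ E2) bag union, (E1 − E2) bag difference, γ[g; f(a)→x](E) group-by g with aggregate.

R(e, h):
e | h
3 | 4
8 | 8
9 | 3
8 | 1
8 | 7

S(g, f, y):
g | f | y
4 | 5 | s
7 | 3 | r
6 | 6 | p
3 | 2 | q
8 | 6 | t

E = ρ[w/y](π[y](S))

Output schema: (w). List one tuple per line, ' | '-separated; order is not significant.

Row counts bottom-up:
  S → 5
  π[y](S) → 5
  ρ[w/y](π[y](S)) → 5

== RESULT ==
w
p
q
r
s
t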